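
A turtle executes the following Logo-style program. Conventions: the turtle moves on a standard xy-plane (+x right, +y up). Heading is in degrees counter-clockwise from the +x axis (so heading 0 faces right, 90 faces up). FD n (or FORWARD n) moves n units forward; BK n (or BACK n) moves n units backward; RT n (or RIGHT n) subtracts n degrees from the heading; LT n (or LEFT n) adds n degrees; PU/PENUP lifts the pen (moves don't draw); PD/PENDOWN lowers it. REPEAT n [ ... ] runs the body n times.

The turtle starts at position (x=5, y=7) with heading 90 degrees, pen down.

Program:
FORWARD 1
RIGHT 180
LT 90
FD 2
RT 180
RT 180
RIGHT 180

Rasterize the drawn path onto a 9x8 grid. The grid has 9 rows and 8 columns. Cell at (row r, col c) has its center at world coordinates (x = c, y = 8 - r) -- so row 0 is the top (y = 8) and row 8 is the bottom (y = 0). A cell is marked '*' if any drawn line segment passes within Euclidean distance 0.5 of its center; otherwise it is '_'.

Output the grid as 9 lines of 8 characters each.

Segment 0: (5,7) -> (5,8)
Segment 1: (5,8) -> (7,8)

Answer: _____***
_____*__
________
________
________
________
________
________
________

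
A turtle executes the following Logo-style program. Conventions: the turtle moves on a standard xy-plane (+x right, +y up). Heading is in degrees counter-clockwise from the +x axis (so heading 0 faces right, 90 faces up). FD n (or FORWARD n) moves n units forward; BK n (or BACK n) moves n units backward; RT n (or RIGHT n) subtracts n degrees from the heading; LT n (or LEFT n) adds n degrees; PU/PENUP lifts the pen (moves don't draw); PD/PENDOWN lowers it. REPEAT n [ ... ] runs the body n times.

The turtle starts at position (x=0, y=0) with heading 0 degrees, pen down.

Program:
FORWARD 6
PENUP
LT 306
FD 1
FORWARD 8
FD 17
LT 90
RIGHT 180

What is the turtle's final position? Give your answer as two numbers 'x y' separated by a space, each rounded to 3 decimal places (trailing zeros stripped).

Answer: 21.282 -21.034

Derivation:
Executing turtle program step by step:
Start: pos=(0,0), heading=0, pen down
FD 6: (0,0) -> (6,0) [heading=0, draw]
PU: pen up
LT 306: heading 0 -> 306
FD 1: (6,0) -> (6.588,-0.809) [heading=306, move]
FD 8: (6.588,-0.809) -> (11.29,-7.281) [heading=306, move]
FD 17: (11.29,-7.281) -> (21.282,-21.034) [heading=306, move]
LT 90: heading 306 -> 36
RT 180: heading 36 -> 216
Final: pos=(21.282,-21.034), heading=216, 1 segment(s) drawn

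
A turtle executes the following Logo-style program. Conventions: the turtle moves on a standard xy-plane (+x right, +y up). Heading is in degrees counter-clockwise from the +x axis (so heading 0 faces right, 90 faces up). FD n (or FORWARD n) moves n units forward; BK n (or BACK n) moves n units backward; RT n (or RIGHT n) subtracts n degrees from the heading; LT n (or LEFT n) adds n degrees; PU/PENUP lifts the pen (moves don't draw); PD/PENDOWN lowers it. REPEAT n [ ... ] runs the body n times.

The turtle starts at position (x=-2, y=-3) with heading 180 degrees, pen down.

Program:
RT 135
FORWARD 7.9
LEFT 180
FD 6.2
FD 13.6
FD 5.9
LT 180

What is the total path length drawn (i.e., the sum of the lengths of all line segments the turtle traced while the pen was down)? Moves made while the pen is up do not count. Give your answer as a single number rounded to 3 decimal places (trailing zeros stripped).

Answer: 33.6

Derivation:
Executing turtle program step by step:
Start: pos=(-2,-3), heading=180, pen down
RT 135: heading 180 -> 45
FD 7.9: (-2,-3) -> (3.586,2.586) [heading=45, draw]
LT 180: heading 45 -> 225
FD 6.2: (3.586,2.586) -> (-0.798,-1.798) [heading=225, draw]
FD 13.6: (-0.798,-1.798) -> (-10.415,-11.415) [heading=225, draw]
FD 5.9: (-10.415,-11.415) -> (-14.587,-15.587) [heading=225, draw]
LT 180: heading 225 -> 45
Final: pos=(-14.587,-15.587), heading=45, 4 segment(s) drawn

Segment lengths:
  seg 1: (-2,-3) -> (3.586,2.586), length = 7.9
  seg 2: (3.586,2.586) -> (-0.798,-1.798), length = 6.2
  seg 3: (-0.798,-1.798) -> (-10.415,-11.415), length = 13.6
  seg 4: (-10.415,-11.415) -> (-14.587,-15.587), length = 5.9
Total = 33.6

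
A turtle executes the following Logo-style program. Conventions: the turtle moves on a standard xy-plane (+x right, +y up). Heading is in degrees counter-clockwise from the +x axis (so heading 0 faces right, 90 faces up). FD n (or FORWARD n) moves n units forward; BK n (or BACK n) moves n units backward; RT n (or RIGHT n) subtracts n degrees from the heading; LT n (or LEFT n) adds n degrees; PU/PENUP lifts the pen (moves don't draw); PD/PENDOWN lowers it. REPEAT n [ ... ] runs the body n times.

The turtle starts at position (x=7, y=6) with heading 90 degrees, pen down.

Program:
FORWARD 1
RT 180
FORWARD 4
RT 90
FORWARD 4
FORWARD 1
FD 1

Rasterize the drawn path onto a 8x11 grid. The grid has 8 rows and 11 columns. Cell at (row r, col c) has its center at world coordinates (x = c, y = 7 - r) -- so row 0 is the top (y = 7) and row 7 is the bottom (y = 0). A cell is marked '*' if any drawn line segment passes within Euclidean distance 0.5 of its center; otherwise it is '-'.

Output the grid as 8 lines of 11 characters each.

Segment 0: (7,6) -> (7,7)
Segment 1: (7,7) -> (7,3)
Segment 2: (7,3) -> (3,3)
Segment 3: (3,3) -> (2,3)
Segment 4: (2,3) -> (1,3)

Answer: -------*---
-------*---
-------*---
-------*---
-*******---
-----------
-----------
-----------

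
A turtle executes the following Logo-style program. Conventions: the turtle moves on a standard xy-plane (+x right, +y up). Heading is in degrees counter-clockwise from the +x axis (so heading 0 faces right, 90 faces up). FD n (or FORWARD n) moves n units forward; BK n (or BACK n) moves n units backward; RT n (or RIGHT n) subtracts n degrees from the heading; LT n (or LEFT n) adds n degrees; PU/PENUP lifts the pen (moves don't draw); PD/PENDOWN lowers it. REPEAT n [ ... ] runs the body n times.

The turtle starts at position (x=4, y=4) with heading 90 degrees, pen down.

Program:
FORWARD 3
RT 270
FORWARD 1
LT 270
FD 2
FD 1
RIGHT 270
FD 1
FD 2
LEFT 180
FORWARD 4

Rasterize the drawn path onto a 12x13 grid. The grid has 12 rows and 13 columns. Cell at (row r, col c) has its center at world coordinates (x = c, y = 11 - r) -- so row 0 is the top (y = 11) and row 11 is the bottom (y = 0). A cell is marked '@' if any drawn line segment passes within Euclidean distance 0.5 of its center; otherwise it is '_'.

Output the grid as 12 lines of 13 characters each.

Answer: _____________
@@@@@________
___@_________
___@_________
___@@________
____@________
____@________
____@________
_____________
_____________
_____________
_____________

Derivation:
Segment 0: (4,4) -> (4,7)
Segment 1: (4,7) -> (3,7)
Segment 2: (3,7) -> (3,9)
Segment 3: (3,9) -> (3,10)
Segment 4: (3,10) -> (2,10)
Segment 5: (2,10) -> (0,10)
Segment 6: (0,10) -> (4,10)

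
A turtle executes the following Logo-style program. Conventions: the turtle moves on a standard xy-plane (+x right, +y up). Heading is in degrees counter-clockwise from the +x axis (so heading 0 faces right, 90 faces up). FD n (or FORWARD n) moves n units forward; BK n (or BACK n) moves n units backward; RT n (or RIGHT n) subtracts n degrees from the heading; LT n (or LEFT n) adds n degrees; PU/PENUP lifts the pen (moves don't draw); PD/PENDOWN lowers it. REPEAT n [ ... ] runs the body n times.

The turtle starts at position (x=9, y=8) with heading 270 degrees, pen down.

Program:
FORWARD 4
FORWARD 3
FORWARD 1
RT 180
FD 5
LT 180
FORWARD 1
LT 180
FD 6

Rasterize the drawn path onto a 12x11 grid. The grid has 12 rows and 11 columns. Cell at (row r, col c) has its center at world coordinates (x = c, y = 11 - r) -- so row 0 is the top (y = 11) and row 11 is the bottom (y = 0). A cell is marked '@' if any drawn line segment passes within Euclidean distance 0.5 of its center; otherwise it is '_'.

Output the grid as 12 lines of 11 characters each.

Answer: ___________
_________@_
_________@_
_________@_
_________@_
_________@_
_________@_
_________@_
_________@_
_________@_
_________@_
_________@_

Derivation:
Segment 0: (9,8) -> (9,4)
Segment 1: (9,4) -> (9,1)
Segment 2: (9,1) -> (9,0)
Segment 3: (9,0) -> (9,5)
Segment 4: (9,5) -> (9,4)
Segment 5: (9,4) -> (9,10)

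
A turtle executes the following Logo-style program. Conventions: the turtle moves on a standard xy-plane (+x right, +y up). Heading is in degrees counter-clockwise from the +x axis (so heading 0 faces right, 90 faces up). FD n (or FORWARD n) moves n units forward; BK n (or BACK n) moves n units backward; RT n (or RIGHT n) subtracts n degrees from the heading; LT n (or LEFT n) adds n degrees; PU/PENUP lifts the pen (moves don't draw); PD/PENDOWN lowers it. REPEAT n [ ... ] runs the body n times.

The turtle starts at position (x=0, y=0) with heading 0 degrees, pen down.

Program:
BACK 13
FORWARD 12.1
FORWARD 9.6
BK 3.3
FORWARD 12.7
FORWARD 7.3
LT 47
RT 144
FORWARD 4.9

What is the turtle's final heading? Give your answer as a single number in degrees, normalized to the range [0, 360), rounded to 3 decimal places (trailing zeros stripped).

Answer: 263

Derivation:
Executing turtle program step by step:
Start: pos=(0,0), heading=0, pen down
BK 13: (0,0) -> (-13,0) [heading=0, draw]
FD 12.1: (-13,0) -> (-0.9,0) [heading=0, draw]
FD 9.6: (-0.9,0) -> (8.7,0) [heading=0, draw]
BK 3.3: (8.7,0) -> (5.4,0) [heading=0, draw]
FD 12.7: (5.4,0) -> (18.1,0) [heading=0, draw]
FD 7.3: (18.1,0) -> (25.4,0) [heading=0, draw]
LT 47: heading 0 -> 47
RT 144: heading 47 -> 263
FD 4.9: (25.4,0) -> (24.803,-4.863) [heading=263, draw]
Final: pos=(24.803,-4.863), heading=263, 7 segment(s) drawn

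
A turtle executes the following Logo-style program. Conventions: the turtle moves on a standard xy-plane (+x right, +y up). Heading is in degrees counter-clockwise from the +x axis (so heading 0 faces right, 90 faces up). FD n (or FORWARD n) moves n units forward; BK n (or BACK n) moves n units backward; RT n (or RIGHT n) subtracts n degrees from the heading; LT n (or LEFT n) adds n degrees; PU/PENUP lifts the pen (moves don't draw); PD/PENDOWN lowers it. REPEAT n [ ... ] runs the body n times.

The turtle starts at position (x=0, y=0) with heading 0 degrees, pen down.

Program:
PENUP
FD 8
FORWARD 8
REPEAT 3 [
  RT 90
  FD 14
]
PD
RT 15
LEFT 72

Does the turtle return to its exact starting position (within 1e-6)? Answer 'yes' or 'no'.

Executing turtle program step by step:
Start: pos=(0,0), heading=0, pen down
PU: pen up
FD 8: (0,0) -> (8,0) [heading=0, move]
FD 8: (8,0) -> (16,0) [heading=0, move]
REPEAT 3 [
  -- iteration 1/3 --
  RT 90: heading 0 -> 270
  FD 14: (16,0) -> (16,-14) [heading=270, move]
  -- iteration 2/3 --
  RT 90: heading 270 -> 180
  FD 14: (16,-14) -> (2,-14) [heading=180, move]
  -- iteration 3/3 --
  RT 90: heading 180 -> 90
  FD 14: (2,-14) -> (2,0) [heading=90, move]
]
PD: pen down
RT 15: heading 90 -> 75
LT 72: heading 75 -> 147
Final: pos=(2,0), heading=147, 0 segment(s) drawn

Start position: (0, 0)
Final position: (2, 0)
Distance = 2; >= 1e-6 -> NOT closed

Answer: no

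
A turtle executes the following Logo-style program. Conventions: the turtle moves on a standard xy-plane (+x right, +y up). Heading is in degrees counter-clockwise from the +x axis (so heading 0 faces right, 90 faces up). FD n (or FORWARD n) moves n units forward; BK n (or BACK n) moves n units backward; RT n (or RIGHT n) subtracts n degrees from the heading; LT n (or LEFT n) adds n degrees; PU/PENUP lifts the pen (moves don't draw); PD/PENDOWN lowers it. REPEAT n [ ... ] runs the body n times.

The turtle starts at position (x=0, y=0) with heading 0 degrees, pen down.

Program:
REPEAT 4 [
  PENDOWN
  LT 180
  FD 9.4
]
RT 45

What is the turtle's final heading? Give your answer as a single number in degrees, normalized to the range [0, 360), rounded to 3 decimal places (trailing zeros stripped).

Answer: 315

Derivation:
Executing turtle program step by step:
Start: pos=(0,0), heading=0, pen down
REPEAT 4 [
  -- iteration 1/4 --
  PD: pen down
  LT 180: heading 0 -> 180
  FD 9.4: (0,0) -> (-9.4,0) [heading=180, draw]
  -- iteration 2/4 --
  PD: pen down
  LT 180: heading 180 -> 0
  FD 9.4: (-9.4,0) -> (0,0) [heading=0, draw]
  -- iteration 3/4 --
  PD: pen down
  LT 180: heading 0 -> 180
  FD 9.4: (0,0) -> (-9.4,0) [heading=180, draw]
  -- iteration 4/4 --
  PD: pen down
  LT 180: heading 180 -> 0
  FD 9.4: (-9.4,0) -> (0,0) [heading=0, draw]
]
RT 45: heading 0 -> 315
Final: pos=(0,0), heading=315, 4 segment(s) drawn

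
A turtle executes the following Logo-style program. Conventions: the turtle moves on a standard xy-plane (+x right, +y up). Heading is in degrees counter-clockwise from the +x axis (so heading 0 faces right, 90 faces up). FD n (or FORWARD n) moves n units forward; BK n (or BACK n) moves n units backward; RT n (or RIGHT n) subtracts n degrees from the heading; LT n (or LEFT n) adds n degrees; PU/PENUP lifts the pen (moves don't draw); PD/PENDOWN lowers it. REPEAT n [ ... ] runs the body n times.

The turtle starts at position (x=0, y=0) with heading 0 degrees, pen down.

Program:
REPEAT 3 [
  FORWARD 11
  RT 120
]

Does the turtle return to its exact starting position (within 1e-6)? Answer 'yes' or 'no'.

Answer: yes

Derivation:
Executing turtle program step by step:
Start: pos=(0,0), heading=0, pen down
REPEAT 3 [
  -- iteration 1/3 --
  FD 11: (0,0) -> (11,0) [heading=0, draw]
  RT 120: heading 0 -> 240
  -- iteration 2/3 --
  FD 11: (11,0) -> (5.5,-9.526) [heading=240, draw]
  RT 120: heading 240 -> 120
  -- iteration 3/3 --
  FD 11: (5.5,-9.526) -> (0,0) [heading=120, draw]
  RT 120: heading 120 -> 0
]
Final: pos=(0,0), heading=0, 3 segment(s) drawn

Start position: (0, 0)
Final position: (0, 0)
Distance = 0; < 1e-6 -> CLOSED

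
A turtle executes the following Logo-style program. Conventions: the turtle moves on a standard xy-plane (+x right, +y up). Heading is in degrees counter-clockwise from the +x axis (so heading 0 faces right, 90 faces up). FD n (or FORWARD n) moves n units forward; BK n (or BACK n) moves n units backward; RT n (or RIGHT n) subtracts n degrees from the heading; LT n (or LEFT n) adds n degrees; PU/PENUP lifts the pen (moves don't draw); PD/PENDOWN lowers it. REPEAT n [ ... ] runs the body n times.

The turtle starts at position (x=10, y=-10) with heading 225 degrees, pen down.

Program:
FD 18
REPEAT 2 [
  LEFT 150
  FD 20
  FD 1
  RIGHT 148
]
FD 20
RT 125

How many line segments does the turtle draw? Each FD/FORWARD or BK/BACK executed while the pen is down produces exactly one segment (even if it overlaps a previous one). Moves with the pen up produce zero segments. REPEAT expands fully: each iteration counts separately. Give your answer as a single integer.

Answer: 6

Derivation:
Executing turtle program step by step:
Start: pos=(10,-10), heading=225, pen down
FD 18: (10,-10) -> (-2.728,-22.728) [heading=225, draw]
REPEAT 2 [
  -- iteration 1/2 --
  LT 150: heading 225 -> 15
  FD 20: (-2.728,-22.728) -> (16.591,-17.552) [heading=15, draw]
  FD 1: (16.591,-17.552) -> (17.557,-17.293) [heading=15, draw]
  RT 148: heading 15 -> 227
  -- iteration 2/2 --
  LT 150: heading 227 -> 17
  FD 20: (17.557,-17.293) -> (36.683,-11.445) [heading=17, draw]
  FD 1: (36.683,-11.445) -> (37.639,-11.153) [heading=17, draw]
  RT 148: heading 17 -> 229
]
FD 20: (37.639,-11.153) -> (24.518,-26.247) [heading=229, draw]
RT 125: heading 229 -> 104
Final: pos=(24.518,-26.247), heading=104, 6 segment(s) drawn
Segments drawn: 6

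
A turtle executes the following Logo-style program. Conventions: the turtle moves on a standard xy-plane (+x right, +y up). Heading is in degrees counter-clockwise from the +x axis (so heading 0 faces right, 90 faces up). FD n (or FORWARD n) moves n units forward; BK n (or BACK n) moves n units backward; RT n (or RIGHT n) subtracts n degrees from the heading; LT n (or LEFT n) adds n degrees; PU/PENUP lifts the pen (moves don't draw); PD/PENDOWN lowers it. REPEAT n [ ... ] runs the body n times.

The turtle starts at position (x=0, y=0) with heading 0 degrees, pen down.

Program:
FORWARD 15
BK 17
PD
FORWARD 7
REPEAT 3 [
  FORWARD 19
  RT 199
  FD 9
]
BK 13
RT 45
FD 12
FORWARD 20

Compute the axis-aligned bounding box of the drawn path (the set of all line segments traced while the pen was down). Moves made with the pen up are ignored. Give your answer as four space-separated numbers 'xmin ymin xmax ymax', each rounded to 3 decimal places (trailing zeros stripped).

Executing turtle program step by step:
Start: pos=(0,0), heading=0, pen down
FD 15: (0,0) -> (15,0) [heading=0, draw]
BK 17: (15,0) -> (-2,0) [heading=0, draw]
PD: pen down
FD 7: (-2,0) -> (5,0) [heading=0, draw]
REPEAT 3 [
  -- iteration 1/3 --
  FD 19: (5,0) -> (24,0) [heading=0, draw]
  RT 199: heading 0 -> 161
  FD 9: (24,0) -> (15.49,2.93) [heading=161, draw]
  -- iteration 2/3 --
  FD 19: (15.49,2.93) -> (-2.475,9.116) [heading=161, draw]
  RT 199: heading 161 -> 322
  FD 9: (-2.475,9.116) -> (4.618,3.575) [heading=322, draw]
  -- iteration 3/3 --
  FD 19: (4.618,3.575) -> (19.59,-8.123) [heading=322, draw]
  RT 199: heading 322 -> 123
  FD 9: (19.59,-8.123) -> (14.688,-0.575) [heading=123, draw]
]
BK 13: (14.688,-0.575) -> (21.768,-11.477) [heading=123, draw]
RT 45: heading 123 -> 78
FD 12: (21.768,-11.477) -> (24.263,0.26) [heading=78, draw]
FD 20: (24.263,0.26) -> (28.422,19.823) [heading=78, draw]
Final: pos=(28.422,19.823), heading=78, 12 segment(s) drawn

Segment endpoints: x in {-2.475, -2, 0, 4.618, 5, 14.688, 15, 15.49, 19.59, 21.768, 24, 24.263, 28.422}, y in {-11.477, -8.123, -0.575, 0, 0.26, 2.93, 3.575, 9.116, 19.823}
xmin=-2.475, ymin=-11.477, xmax=28.422, ymax=19.823

Answer: -2.475 -11.477 28.422 19.823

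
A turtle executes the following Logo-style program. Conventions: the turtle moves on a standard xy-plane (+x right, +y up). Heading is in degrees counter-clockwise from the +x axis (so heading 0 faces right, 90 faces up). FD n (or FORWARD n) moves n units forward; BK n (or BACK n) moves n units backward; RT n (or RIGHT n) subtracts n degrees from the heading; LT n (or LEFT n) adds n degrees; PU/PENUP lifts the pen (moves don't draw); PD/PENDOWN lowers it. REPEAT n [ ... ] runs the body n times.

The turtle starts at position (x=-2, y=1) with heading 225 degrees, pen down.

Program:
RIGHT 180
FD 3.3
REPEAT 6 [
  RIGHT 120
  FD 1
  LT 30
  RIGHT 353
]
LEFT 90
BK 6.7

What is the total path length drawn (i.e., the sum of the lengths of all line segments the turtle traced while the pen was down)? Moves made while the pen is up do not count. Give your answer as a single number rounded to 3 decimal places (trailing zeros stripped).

Executing turtle program step by step:
Start: pos=(-2,1), heading=225, pen down
RT 180: heading 225 -> 45
FD 3.3: (-2,1) -> (0.333,3.333) [heading=45, draw]
REPEAT 6 [
  -- iteration 1/6 --
  RT 120: heading 45 -> 285
  FD 1: (0.333,3.333) -> (0.592,2.368) [heading=285, draw]
  LT 30: heading 285 -> 315
  RT 353: heading 315 -> 322
  -- iteration 2/6 --
  RT 120: heading 322 -> 202
  FD 1: (0.592,2.368) -> (-0.335,1.993) [heading=202, draw]
  LT 30: heading 202 -> 232
  RT 353: heading 232 -> 239
  -- iteration 3/6 --
  RT 120: heading 239 -> 119
  FD 1: (-0.335,1.993) -> (-0.82,2.868) [heading=119, draw]
  LT 30: heading 119 -> 149
  RT 353: heading 149 -> 156
  -- iteration 4/6 --
  RT 120: heading 156 -> 36
  FD 1: (-0.82,2.868) -> (-0.011,3.455) [heading=36, draw]
  LT 30: heading 36 -> 66
  RT 353: heading 66 -> 73
  -- iteration 5/6 --
  RT 120: heading 73 -> 313
  FD 1: (-0.011,3.455) -> (0.671,2.724) [heading=313, draw]
  LT 30: heading 313 -> 343
  RT 353: heading 343 -> 350
  -- iteration 6/6 --
  RT 120: heading 350 -> 230
  FD 1: (0.671,2.724) -> (0.029,1.958) [heading=230, draw]
  LT 30: heading 230 -> 260
  RT 353: heading 260 -> 267
]
LT 90: heading 267 -> 357
BK 6.7: (0.029,1.958) -> (-6.662,2.309) [heading=357, draw]
Final: pos=(-6.662,2.309), heading=357, 8 segment(s) drawn

Segment lengths:
  seg 1: (-2,1) -> (0.333,3.333), length = 3.3
  seg 2: (0.333,3.333) -> (0.592,2.368), length = 1
  seg 3: (0.592,2.368) -> (-0.335,1.993), length = 1
  seg 4: (-0.335,1.993) -> (-0.82,2.868), length = 1
  seg 5: (-0.82,2.868) -> (-0.011,3.455), length = 1
  seg 6: (-0.011,3.455) -> (0.671,2.724), length = 1
  seg 7: (0.671,2.724) -> (0.029,1.958), length = 1
  seg 8: (0.029,1.958) -> (-6.662,2.309), length = 6.7
Total = 16

Answer: 16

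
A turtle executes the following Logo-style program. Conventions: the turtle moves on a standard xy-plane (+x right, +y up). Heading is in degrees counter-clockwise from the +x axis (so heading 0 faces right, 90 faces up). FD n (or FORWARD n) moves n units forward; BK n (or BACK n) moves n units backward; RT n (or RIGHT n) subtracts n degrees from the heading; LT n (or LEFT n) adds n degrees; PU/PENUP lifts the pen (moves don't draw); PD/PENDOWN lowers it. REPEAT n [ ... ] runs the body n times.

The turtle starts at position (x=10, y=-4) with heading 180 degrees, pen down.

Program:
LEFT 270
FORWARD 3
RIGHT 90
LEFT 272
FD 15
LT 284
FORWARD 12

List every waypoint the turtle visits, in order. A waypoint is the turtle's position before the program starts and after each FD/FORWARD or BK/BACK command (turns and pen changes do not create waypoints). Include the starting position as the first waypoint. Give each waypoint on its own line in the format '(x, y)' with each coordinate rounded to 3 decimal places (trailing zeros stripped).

Answer: (10, -4)
(10, -1)
(10.523, -15.991)
(-1.012, -19.299)

Derivation:
Executing turtle program step by step:
Start: pos=(10,-4), heading=180, pen down
LT 270: heading 180 -> 90
FD 3: (10,-4) -> (10,-1) [heading=90, draw]
RT 90: heading 90 -> 0
LT 272: heading 0 -> 272
FD 15: (10,-1) -> (10.523,-15.991) [heading=272, draw]
LT 284: heading 272 -> 196
FD 12: (10.523,-15.991) -> (-1.012,-19.299) [heading=196, draw]
Final: pos=(-1.012,-19.299), heading=196, 3 segment(s) drawn
Waypoints (4 total):
(10, -4)
(10, -1)
(10.523, -15.991)
(-1.012, -19.299)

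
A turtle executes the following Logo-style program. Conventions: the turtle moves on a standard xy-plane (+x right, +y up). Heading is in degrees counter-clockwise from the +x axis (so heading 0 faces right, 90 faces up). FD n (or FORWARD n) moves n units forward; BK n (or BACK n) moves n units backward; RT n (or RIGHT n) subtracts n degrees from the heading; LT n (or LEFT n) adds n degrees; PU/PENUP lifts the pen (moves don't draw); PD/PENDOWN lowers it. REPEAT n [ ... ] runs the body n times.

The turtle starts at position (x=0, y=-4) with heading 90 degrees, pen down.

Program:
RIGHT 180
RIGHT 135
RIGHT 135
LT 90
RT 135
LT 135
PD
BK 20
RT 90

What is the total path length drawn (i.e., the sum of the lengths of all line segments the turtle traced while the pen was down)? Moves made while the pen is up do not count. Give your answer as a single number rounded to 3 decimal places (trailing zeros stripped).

Executing turtle program step by step:
Start: pos=(0,-4), heading=90, pen down
RT 180: heading 90 -> 270
RT 135: heading 270 -> 135
RT 135: heading 135 -> 0
LT 90: heading 0 -> 90
RT 135: heading 90 -> 315
LT 135: heading 315 -> 90
PD: pen down
BK 20: (0,-4) -> (0,-24) [heading=90, draw]
RT 90: heading 90 -> 0
Final: pos=(0,-24), heading=0, 1 segment(s) drawn

Segment lengths:
  seg 1: (0,-4) -> (0,-24), length = 20
Total = 20

Answer: 20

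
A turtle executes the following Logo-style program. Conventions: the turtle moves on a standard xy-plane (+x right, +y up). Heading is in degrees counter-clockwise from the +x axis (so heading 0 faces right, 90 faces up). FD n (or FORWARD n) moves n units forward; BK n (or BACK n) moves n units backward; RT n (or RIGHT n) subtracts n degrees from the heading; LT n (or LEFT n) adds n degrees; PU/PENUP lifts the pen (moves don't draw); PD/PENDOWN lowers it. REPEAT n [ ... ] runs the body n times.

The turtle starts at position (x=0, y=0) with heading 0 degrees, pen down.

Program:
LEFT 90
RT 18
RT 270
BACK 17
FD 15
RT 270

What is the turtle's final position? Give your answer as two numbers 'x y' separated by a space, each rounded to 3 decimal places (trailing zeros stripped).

Executing turtle program step by step:
Start: pos=(0,0), heading=0, pen down
LT 90: heading 0 -> 90
RT 18: heading 90 -> 72
RT 270: heading 72 -> 162
BK 17: (0,0) -> (16.168,-5.253) [heading=162, draw]
FD 15: (16.168,-5.253) -> (1.902,-0.618) [heading=162, draw]
RT 270: heading 162 -> 252
Final: pos=(1.902,-0.618), heading=252, 2 segment(s) drawn

Answer: 1.902 -0.618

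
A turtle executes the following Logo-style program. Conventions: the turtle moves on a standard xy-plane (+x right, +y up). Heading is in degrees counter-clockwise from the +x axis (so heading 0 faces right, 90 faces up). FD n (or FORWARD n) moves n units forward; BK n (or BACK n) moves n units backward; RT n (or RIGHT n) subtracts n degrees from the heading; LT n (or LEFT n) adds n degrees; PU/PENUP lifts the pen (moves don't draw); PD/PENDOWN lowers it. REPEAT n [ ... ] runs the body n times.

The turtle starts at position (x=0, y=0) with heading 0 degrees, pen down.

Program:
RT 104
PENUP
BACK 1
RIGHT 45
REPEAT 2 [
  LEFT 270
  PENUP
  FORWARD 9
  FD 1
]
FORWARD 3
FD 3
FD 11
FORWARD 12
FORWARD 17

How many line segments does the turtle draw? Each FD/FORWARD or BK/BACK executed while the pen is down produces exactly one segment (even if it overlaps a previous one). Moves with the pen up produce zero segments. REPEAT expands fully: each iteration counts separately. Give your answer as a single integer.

Answer: 0

Derivation:
Executing turtle program step by step:
Start: pos=(0,0), heading=0, pen down
RT 104: heading 0 -> 256
PU: pen up
BK 1: (0,0) -> (0.242,0.97) [heading=256, move]
RT 45: heading 256 -> 211
REPEAT 2 [
  -- iteration 1/2 --
  LT 270: heading 211 -> 121
  PU: pen up
  FD 9: (0.242,0.97) -> (-4.393,8.685) [heading=121, move]
  FD 1: (-4.393,8.685) -> (-4.908,9.542) [heading=121, move]
  -- iteration 2/2 --
  LT 270: heading 121 -> 31
  PU: pen up
  FD 9: (-4.908,9.542) -> (2.806,14.177) [heading=31, move]
  FD 1: (2.806,14.177) -> (3.663,14.692) [heading=31, move]
]
FD 3: (3.663,14.692) -> (6.235,16.237) [heading=31, move]
FD 3: (6.235,16.237) -> (8.806,17.783) [heading=31, move]
FD 11: (8.806,17.783) -> (18.235,23.448) [heading=31, move]
FD 12: (18.235,23.448) -> (28.521,29.628) [heading=31, move]
FD 17: (28.521,29.628) -> (43.093,38.384) [heading=31, move]
Final: pos=(43.093,38.384), heading=31, 0 segment(s) drawn
Segments drawn: 0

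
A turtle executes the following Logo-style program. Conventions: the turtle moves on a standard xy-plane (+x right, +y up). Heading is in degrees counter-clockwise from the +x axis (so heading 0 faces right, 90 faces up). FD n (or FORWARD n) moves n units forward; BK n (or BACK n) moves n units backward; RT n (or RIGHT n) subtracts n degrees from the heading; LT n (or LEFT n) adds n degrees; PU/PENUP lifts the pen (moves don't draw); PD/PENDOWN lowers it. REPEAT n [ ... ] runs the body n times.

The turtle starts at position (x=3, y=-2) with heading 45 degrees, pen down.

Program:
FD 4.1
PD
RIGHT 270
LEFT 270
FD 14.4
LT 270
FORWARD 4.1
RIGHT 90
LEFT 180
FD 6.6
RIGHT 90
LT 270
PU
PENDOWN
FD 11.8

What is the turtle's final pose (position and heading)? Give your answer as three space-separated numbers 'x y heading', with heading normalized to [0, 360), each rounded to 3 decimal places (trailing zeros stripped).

Executing turtle program step by step:
Start: pos=(3,-2), heading=45, pen down
FD 4.1: (3,-2) -> (5.899,0.899) [heading=45, draw]
PD: pen down
RT 270: heading 45 -> 135
LT 270: heading 135 -> 45
FD 14.4: (5.899,0.899) -> (16.081,11.081) [heading=45, draw]
LT 270: heading 45 -> 315
FD 4.1: (16.081,11.081) -> (18.981,8.182) [heading=315, draw]
RT 90: heading 315 -> 225
LT 180: heading 225 -> 45
FD 6.6: (18.981,8.182) -> (23.648,12.849) [heading=45, draw]
RT 90: heading 45 -> 315
LT 270: heading 315 -> 225
PU: pen up
PD: pen down
FD 11.8: (23.648,12.849) -> (15.304,4.505) [heading=225, draw]
Final: pos=(15.304,4.505), heading=225, 5 segment(s) drawn

Answer: 15.304 4.505 225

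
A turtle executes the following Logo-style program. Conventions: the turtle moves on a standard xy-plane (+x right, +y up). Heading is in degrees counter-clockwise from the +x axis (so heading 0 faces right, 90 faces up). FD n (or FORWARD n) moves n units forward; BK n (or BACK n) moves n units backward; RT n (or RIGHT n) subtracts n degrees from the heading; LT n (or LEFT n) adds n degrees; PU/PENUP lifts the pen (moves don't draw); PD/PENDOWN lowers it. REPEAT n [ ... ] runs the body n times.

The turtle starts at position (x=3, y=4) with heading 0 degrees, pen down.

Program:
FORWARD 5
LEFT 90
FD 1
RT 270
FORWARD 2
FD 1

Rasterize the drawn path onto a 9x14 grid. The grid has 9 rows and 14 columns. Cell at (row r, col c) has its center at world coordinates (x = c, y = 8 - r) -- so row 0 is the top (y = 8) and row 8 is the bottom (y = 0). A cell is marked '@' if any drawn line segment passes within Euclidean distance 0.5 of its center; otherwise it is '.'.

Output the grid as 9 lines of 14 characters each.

Segment 0: (3,4) -> (8,4)
Segment 1: (8,4) -> (8,5)
Segment 2: (8,5) -> (6,5)
Segment 3: (6,5) -> (5,5)

Answer: ..............
..............
..............
.....@@@@.....
...@@@@@@.....
..............
..............
..............
..............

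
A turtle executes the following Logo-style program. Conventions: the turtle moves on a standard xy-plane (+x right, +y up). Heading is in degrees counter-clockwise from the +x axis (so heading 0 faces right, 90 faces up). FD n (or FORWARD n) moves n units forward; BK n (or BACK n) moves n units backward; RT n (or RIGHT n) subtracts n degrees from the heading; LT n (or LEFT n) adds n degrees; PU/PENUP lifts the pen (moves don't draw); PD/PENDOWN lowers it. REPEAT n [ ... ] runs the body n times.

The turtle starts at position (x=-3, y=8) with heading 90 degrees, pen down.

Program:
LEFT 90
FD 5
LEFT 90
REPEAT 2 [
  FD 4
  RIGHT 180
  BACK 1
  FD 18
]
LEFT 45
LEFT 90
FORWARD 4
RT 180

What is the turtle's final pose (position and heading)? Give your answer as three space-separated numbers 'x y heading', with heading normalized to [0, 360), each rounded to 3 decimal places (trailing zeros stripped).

Executing turtle program step by step:
Start: pos=(-3,8), heading=90, pen down
LT 90: heading 90 -> 180
FD 5: (-3,8) -> (-8,8) [heading=180, draw]
LT 90: heading 180 -> 270
REPEAT 2 [
  -- iteration 1/2 --
  FD 4: (-8,8) -> (-8,4) [heading=270, draw]
  RT 180: heading 270 -> 90
  BK 1: (-8,4) -> (-8,3) [heading=90, draw]
  FD 18: (-8,3) -> (-8,21) [heading=90, draw]
  -- iteration 2/2 --
  FD 4: (-8,21) -> (-8,25) [heading=90, draw]
  RT 180: heading 90 -> 270
  BK 1: (-8,25) -> (-8,26) [heading=270, draw]
  FD 18: (-8,26) -> (-8,8) [heading=270, draw]
]
LT 45: heading 270 -> 315
LT 90: heading 315 -> 45
FD 4: (-8,8) -> (-5.172,10.828) [heading=45, draw]
RT 180: heading 45 -> 225
Final: pos=(-5.172,10.828), heading=225, 8 segment(s) drawn

Answer: -5.172 10.828 225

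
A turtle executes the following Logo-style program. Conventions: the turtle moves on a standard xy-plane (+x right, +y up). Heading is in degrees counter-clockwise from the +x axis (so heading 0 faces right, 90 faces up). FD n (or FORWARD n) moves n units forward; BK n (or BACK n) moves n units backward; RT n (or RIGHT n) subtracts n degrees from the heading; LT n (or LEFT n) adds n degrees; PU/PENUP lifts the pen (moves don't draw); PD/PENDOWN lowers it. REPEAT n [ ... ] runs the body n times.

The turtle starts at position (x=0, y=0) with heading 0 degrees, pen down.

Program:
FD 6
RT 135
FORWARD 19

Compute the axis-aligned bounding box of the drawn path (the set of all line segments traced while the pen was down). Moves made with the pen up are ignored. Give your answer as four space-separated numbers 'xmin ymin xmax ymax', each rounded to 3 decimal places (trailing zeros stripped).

Answer: -7.435 -13.435 6 0

Derivation:
Executing turtle program step by step:
Start: pos=(0,0), heading=0, pen down
FD 6: (0,0) -> (6,0) [heading=0, draw]
RT 135: heading 0 -> 225
FD 19: (6,0) -> (-7.435,-13.435) [heading=225, draw]
Final: pos=(-7.435,-13.435), heading=225, 2 segment(s) drawn

Segment endpoints: x in {-7.435, 0, 6}, y in {-13.435, 0}
xmin=-7.435, ymin=-13.435, xmax=6, ymax=0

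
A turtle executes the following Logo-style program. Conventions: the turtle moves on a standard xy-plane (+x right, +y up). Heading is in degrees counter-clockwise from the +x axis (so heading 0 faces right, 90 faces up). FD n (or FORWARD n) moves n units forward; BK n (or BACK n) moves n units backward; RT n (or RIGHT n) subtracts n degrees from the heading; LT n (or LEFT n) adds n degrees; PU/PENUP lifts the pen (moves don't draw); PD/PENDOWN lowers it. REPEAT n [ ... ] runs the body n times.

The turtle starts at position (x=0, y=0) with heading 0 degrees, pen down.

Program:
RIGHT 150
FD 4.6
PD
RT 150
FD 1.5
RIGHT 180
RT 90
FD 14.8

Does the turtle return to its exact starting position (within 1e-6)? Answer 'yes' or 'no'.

Answer: no

Derivation:
Executing turtle program step by step:
Start: pos=(0,0), heading=0, pen down
RT 150: heading 0 -> 210
FD 4.6: (0,0) -> (-3.984,-2.3) [heading=210, draw]
PD: pen down
RT 150: heading 210 -> 60
FD 1.5: (-3.984,-2.3) -> (-3.234,-1.001) [heading=60, draw]
RT 180: heading 60 -> 240
RT 90: heading 240 -> 150
FD 14.8: (-3.234,-1.001) -> (-16.051,6.399) [heading=150, draw]
Final: pos=(-16.051,6.399), heading=150, 3 segment(s) drawn

Start position: (0, 0)
Final position: (-16.051, 6.399)
Distance = 17.279; >= 1e-6 -> NOT closed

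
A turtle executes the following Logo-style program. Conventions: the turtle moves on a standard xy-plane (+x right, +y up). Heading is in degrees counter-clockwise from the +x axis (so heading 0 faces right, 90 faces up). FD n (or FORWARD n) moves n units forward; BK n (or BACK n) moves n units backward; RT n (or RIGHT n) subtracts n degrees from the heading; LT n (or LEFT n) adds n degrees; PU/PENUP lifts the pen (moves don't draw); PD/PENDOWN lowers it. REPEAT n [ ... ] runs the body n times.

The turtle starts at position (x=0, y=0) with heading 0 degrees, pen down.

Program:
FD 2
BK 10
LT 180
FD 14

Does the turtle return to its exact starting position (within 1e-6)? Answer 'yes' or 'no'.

Answer: no

Derivation:
Executing turtle program step by step:
Start: pos=(0,0), heading=0, pen down
FD 2: (0,0) -> (2,0) [heading=0, draw]
BK 10: (2,0) -> (-8,0) [heading=0, draw]
LT 180: heading 0 -> 180
FD 14: (-8,0) -> (-22,0) [heading=180, draw]
Final: pos=(-22,0), heading=180, 3 segment(s) drawn

Start position: (0, 0)
Final position: (-22, 0)
Distance = 22; >= 1e-6 -> NOT closed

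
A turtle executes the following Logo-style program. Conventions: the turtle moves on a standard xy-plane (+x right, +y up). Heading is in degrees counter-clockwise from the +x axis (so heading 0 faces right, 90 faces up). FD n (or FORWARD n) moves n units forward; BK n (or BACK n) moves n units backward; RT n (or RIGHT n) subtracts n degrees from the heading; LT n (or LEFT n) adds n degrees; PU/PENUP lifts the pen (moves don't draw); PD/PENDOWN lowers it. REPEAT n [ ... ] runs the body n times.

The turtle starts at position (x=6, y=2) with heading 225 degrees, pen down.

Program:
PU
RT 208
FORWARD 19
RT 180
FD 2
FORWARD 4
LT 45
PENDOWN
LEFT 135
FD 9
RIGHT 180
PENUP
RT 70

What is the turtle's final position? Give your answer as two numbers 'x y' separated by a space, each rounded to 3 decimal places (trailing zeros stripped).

Executing turtle program step by step:
Start: pos=(6,2), heading=225, pen down
PU: pen up
RT 208: heading 225 -> 17
FD 19: (6,2) -> (24.17,7.555) [heading=17, move]
RT 180: heading 17 -> 197
FD 2: (24.17,7.555) -> (22.257,6.97) [heading=197, move]
FD 4: (22.257,6.97) -> (18.432,5.801) [heading=197, move]
LT 45: heading 197 -> 242
PD: pen down
LT 135: heading 242 -> 17
FD 9: (18.432,5.801) -> (27.039,8.432) [heading=17, draw]
RT 180: heading 17 -> 197
PU: pen up
RT 70: heading 197 -> 127
Final: pos=(27.039,8.432), heading=127, 1 segment(s) drawn

Answer: 27.039 8.432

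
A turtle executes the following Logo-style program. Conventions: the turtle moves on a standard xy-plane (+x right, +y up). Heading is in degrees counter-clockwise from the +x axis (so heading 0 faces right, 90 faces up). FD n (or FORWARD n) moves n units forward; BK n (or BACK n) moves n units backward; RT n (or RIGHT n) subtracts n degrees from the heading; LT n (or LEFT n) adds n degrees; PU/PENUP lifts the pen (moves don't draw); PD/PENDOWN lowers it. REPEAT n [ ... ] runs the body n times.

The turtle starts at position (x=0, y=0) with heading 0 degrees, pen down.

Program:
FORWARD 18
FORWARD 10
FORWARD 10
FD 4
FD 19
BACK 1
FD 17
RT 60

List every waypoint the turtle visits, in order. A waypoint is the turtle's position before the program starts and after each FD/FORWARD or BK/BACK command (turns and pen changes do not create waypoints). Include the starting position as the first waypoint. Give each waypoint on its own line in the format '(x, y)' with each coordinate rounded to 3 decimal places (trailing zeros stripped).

Executing turtle program step by step:
Start: pos=(0,0), heading=0, pen down
FD 18: (0,0) -> (18,0) [heading=0, draw]
FD 10: (18,0) -> (28,0) [heading=0, draw]
FD 10: (28,0) -> (38,0) [heading=0, draw]
FD 4: (38,0) -> (42,0) [heading=0, draw]
FD 19: (42,0) -> (61,0) [heading=0, draw]
BK 1: (61,0) -> (60,0) [heading=0, draw]
FD 17: (60,0) -> (77,0) [heading=0, draw]
RT 60: heading 0 -> 300
Final: pos=(77,0), heading=300, 7 segment(s) drawn
Waypoints (8 total):
(0, 0)
(18, 0)
(28, 0)
(38, 0)
(42, 0)
(61, 0)
(60, 0)
(77, 0)

Answer: (0, 0)
(18, 0)
(28, 0)
(38, 0)
(42, 0)
(61, 0)
(60, 0)
(77, 0)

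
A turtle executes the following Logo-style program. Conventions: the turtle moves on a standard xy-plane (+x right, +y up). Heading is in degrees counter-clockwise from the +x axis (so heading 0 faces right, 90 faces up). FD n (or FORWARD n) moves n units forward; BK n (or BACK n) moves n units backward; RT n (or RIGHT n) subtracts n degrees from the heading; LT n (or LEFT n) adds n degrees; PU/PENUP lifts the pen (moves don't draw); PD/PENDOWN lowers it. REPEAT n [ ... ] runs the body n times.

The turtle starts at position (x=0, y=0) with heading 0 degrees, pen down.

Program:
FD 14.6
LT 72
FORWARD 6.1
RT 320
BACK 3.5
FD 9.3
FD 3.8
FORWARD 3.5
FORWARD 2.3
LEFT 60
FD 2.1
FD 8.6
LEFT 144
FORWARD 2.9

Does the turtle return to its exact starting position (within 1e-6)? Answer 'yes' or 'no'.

Executing turtle program step by step:
Start: pos=(0,0), heading=0, pen down
FD 14.6: (0,0) -> (14.6,0) [heading=0, draw]
LT 72: heading 0 -> 72
FD 6.1: (14.6,0) -> (16.485,5.801) [heading=72, draw]
RT 320: heading 72 -> 112
BK 3.5: (16.485,5.801) -> (17.796,2.556) [heading=112, draw]
FD 9.3: (17.796,2.556) -> (14.312,11.179) [heading=112, draw]
FD 3.8: (14.312,11.179) -> (12.889,14.702) [heading=112, draw]
FD 3.5: (12.889,14.702) -> (11.578,17.948) [heading=112, draw]
FD 2.3: (11.578,17.948) -> (10.716,20.08) [heading=112, draw]
LT 60: heading 112 -> 172
FD 2.1: (10.716,20.08) -> (8.636,20.372) [heading=172, draw]
FD 8.6: (8.636,20.372) -> (0.12,21.569) [heading=172, draw]
LT 144: heading 172 -> 316
FD 2.9: (0.12,21.569) -> (2.206,19.555) [heading=316, draw]
Final: pos=(2.206,19.555), heading=316, 10 segment(s) drawn

Start position: (0, 0)
Final position: (2.206, 19.555)
Distance = 19.679; >= 1e-6 -> NOT closed

Answer: no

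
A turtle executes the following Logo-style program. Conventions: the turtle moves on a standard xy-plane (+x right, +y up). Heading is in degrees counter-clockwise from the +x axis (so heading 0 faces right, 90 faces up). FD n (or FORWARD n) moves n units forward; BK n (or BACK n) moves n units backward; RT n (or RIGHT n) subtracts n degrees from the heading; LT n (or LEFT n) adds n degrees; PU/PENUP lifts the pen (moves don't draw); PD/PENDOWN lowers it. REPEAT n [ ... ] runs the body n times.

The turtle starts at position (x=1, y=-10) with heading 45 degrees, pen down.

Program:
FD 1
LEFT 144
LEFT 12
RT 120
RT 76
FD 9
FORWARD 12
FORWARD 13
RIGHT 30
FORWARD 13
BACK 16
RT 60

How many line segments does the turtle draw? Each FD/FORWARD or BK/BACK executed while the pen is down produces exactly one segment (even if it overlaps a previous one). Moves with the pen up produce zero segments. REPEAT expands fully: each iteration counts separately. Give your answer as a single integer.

Answer: 6

Derivation:
Executing turtle program step by step:
Start: pos=(1,-10), heading=45, pen down
FD 1: (1,-10) -> (1.707,-9.293) [heading=45, draw]
LT 144: heading 45 -> 189
LT 12: heading 189 -> 201
RT 120: heading 201 -> 81
RT 76: heading 81 -> 5
FD 9: (1.707,-9.293) -> (10.673,-8.508) [heading=5, draw]
FD 12: (10.673,-8.508) -> (22.627,-7.463) [heading=5, draw]
FD 13: (22.627,-7.463) -> (35.578,-6.33) [heading=5, draw]
RT 30: heading 5 -> 335
FD 13: (35.578,-6.33) -> (47.36,-11.824) [heading=335, draw]
BK 16: (47.36,-11.824) -> (32.859,-5.062) [heading=335, draw]
RT 60: heading 335 -> 275
Final: pos=(32.859,-5.062), heading=275, 6 segment(s) drawn
Segments drawn: 6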